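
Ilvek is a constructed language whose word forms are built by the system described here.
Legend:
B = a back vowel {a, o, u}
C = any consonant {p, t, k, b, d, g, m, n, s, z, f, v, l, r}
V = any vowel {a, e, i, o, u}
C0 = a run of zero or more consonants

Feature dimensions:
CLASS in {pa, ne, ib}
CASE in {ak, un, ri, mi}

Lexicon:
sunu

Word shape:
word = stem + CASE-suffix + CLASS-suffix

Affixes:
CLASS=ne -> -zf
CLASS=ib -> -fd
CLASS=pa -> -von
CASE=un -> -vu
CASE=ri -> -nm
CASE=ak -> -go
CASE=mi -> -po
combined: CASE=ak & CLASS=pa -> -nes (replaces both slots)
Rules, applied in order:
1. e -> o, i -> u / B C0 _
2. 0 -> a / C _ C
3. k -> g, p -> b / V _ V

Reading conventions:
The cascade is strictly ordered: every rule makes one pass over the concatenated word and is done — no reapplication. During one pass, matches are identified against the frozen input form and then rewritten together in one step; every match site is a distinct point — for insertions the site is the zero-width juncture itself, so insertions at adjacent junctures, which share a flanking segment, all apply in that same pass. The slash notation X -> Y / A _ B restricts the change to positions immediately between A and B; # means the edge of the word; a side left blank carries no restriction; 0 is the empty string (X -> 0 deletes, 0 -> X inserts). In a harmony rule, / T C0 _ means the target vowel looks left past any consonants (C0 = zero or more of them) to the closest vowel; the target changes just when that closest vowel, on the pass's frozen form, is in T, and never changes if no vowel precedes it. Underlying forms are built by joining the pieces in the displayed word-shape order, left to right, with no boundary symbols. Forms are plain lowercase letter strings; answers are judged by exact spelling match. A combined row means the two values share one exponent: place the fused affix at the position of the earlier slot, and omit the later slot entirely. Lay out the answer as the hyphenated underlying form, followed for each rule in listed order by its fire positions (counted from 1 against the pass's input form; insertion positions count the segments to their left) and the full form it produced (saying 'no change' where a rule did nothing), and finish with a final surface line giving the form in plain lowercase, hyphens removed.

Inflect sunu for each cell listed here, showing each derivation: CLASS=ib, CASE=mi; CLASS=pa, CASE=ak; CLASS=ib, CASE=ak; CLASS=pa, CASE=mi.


cell CLASS=ib, CASE=mi:
underlying: sunu-po-fd
1. e -> o, i -> u / B C0 _: no change
2. 0 -> a / C _ C: inserts after position(s) 7: sunupofad
3. k -> g, p -> b / V _ V: fires at position(s) 5: sunubofad
surface: sunubofad

cell CLASS=pa, CASE=ak:
underlying: sunu-nes
1. e -> o, i -> u / B C0 _: fires at position(s) 6: sununos
2. 0 -> a / C _ C: no change
3. k -> g, p -> b / V _ V: no change
surface: sununos

cell CLASS=ib, CASE=ak:
underlying: sunu-go-fd
1. e -> o, i -> u / B C0 _: no change
2. 0 -> a / C _ C: inserts after position(s) 7: sunugofad
3. k -> g, p -> b / V _ V: no change
surface: sunugofad

cell CLASS=pa, CASE=mi:
underlying: sunu-po-von
1. e -> o, i -> u / B C0 _: no change
2. 0 -> a / C _ C: no change
3. k -> g, p -> b / V _ V: fires at position(s) 5: sunubovon
surface: sunubovon


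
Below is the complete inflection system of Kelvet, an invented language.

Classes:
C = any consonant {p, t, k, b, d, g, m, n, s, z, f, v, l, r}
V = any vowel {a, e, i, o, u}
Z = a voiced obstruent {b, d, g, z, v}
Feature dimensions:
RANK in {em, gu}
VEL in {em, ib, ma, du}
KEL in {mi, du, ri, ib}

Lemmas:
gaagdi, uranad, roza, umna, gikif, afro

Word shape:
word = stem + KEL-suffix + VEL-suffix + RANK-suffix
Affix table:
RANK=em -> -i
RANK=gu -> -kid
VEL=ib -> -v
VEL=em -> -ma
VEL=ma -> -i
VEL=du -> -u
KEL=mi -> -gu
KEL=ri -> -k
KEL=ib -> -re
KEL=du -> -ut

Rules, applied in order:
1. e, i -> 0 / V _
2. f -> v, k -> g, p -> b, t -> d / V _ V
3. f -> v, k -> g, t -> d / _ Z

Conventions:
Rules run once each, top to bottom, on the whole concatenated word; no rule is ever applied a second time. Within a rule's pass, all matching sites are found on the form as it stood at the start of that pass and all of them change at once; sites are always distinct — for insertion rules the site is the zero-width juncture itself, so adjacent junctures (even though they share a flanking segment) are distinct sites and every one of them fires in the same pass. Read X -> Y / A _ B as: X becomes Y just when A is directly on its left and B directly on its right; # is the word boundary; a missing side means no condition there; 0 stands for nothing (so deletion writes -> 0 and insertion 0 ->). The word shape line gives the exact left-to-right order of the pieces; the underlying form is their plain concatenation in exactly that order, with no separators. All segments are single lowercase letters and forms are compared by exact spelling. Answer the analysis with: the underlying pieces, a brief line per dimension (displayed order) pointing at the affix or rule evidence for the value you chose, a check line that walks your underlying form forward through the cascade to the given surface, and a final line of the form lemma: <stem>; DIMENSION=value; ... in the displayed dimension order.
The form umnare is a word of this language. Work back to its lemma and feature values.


underlying: umna-re-i-i
RANK=em - signalled by the affix -i
VEL=ma - signalled by the affix -i
KEL=ib - signalled by the affix -re
check: umnareii -> umnare -> umnare -> umnare
lemma: umna; RANK=em; VEL=ma; KEL=ib


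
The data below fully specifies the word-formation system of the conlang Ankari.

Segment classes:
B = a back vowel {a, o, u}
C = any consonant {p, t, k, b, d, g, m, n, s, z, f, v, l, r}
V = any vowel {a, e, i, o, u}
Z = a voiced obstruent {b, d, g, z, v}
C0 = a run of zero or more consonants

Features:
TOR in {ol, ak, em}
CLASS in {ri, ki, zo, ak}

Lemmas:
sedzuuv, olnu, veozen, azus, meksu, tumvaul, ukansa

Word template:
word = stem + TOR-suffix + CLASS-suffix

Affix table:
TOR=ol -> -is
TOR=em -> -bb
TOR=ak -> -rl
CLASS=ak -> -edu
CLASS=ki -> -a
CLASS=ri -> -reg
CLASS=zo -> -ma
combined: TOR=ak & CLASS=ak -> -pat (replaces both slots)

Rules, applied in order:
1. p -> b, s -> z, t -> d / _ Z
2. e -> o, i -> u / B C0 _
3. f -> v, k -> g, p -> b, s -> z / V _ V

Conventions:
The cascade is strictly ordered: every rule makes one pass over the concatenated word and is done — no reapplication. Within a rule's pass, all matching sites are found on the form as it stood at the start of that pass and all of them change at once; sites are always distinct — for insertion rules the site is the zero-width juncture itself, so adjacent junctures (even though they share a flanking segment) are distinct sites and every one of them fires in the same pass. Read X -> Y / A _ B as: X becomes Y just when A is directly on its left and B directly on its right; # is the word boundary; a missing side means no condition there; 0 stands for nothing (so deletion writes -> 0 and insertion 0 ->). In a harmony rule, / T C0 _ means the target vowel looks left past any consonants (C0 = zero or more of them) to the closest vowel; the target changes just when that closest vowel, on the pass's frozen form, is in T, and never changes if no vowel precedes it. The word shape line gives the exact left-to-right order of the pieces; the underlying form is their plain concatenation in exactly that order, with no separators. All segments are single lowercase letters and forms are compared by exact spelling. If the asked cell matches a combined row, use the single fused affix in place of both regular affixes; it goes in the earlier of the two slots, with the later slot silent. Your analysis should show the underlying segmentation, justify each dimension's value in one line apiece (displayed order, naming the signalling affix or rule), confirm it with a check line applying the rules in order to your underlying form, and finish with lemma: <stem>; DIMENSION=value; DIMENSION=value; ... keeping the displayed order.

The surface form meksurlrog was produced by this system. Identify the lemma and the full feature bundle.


underlying: meksu-rl-reg
TOR=ak - signalled by the affix -rl
CLASS=ri - signalled by the affix -reg
check: meksurlreg -> meksurlreg -> meksurlrog -> meksurlrog
lemma: meksu; TOR=ak; CLASS=ri


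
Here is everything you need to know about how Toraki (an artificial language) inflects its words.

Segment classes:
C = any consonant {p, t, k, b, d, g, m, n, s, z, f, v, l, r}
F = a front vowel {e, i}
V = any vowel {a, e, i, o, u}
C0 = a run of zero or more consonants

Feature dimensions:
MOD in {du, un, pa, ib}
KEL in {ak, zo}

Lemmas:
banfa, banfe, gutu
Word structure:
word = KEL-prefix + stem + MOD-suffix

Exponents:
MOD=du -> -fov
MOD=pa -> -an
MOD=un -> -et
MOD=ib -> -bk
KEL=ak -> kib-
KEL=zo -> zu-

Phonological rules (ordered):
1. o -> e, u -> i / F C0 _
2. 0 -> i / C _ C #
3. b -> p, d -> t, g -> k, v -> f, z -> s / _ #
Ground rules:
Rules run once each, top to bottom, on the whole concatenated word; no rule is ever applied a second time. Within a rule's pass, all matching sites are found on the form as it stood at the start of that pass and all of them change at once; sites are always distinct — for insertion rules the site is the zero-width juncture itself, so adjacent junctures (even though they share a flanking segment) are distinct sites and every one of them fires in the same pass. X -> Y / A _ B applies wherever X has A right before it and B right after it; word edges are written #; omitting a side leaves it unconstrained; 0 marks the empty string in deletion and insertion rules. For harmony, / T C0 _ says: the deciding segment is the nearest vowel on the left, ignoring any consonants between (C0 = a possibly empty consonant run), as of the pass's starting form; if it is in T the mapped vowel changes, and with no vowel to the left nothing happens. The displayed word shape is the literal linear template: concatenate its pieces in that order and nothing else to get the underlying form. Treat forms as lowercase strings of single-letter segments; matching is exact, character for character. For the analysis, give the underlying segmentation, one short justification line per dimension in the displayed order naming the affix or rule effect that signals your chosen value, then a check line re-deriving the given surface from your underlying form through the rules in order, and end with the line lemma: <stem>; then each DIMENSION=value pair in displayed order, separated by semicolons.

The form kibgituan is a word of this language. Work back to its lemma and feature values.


underlying: kib-gutu-an
MOD=pa - signalled by the affix -an
KEL=ak - signalled by the affix kib-
check: kibgutuan -> kibgituan -> kibgituan -> kibgituan
lemma: gutu; MOD=pa; KEL=ak


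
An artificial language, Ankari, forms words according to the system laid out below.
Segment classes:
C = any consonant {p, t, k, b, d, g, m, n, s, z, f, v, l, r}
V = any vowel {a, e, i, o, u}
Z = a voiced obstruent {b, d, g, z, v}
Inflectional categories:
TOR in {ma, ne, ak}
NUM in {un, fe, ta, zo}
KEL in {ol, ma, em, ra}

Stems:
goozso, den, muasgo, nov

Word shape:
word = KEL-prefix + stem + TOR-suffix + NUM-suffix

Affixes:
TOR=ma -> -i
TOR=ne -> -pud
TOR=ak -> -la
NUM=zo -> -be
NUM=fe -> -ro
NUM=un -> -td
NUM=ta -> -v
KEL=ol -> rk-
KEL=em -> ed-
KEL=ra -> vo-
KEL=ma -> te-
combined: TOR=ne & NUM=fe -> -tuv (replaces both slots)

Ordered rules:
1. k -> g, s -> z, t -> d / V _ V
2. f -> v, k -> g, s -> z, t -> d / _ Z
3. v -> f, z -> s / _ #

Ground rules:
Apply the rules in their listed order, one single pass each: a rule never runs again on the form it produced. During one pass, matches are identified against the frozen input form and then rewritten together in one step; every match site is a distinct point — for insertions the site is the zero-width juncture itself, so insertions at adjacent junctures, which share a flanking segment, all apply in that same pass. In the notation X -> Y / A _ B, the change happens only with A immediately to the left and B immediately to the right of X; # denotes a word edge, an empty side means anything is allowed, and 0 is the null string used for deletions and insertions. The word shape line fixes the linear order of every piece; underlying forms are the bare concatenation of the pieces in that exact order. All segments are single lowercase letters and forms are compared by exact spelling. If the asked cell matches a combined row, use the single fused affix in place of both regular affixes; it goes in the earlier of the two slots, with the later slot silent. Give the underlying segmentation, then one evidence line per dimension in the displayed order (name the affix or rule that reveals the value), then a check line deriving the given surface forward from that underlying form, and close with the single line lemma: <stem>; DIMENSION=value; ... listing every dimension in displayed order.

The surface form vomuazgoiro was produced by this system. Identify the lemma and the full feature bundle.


underlying: vo-muasgo-i-ro
TOR=ma - signalled by the affix -i
NUM=fe - signalled by the affix -ro
KEL=ra - signalled by the affix vo-
check: vomuasgoiro -> vomuasgoiro -> vomuazgoiro -> vomuazgoiro
lemma: muasgo; TOR=ma; NUM=fe; KEL=ra


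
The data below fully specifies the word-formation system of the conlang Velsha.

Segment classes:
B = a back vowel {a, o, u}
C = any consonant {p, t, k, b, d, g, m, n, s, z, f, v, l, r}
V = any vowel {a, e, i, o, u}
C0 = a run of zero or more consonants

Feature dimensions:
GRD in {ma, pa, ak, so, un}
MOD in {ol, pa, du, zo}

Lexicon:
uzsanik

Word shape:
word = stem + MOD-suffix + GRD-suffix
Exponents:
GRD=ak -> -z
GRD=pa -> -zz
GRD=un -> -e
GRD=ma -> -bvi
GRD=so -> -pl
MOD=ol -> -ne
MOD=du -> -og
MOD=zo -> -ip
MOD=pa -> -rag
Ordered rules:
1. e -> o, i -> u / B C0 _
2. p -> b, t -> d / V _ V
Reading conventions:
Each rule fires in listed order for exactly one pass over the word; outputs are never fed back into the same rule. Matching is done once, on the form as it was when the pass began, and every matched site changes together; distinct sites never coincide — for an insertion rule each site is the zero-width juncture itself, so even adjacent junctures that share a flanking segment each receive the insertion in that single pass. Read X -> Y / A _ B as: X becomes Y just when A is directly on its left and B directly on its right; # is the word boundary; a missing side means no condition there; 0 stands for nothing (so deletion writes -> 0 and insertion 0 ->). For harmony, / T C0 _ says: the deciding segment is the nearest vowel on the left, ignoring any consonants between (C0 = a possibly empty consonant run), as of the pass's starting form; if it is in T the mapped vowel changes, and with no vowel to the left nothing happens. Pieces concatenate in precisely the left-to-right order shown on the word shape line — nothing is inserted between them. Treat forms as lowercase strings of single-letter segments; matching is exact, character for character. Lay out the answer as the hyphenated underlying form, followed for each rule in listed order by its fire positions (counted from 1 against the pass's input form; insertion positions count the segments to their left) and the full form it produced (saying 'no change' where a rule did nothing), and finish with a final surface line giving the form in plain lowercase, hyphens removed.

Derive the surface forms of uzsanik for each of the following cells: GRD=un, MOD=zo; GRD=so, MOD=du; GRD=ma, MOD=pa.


cell GRD=un, MOD=zo:
underlying: uzsanik-ip-e
1. e -> o, i -> u / B C0 _: fires at position(s) 6: uzsanukipe
2. p -> b, t -> d / V _ V: fires at position(s) 9: uzsanukibe
surface: uzsanukibe

cell GRD=so, MOD=du:
underlying: uzsanik-og-pl
1. e -> o, i -> u / B C0 _: fires at position(s) 6: uzsanukogpl
2. p -> b, t -> d / V _ V: no change
surface: uzsanukogpl

cell GRD=ma, MOD=pa:
underlying: uzsanik-rag-bvi
1. e -> o, i -> u / B C0 _: fires at position(s) 6, 13: uzsanukragbvu
2. p -> b, t -> d / V _ V: no change
surface: uzsanukragbvu


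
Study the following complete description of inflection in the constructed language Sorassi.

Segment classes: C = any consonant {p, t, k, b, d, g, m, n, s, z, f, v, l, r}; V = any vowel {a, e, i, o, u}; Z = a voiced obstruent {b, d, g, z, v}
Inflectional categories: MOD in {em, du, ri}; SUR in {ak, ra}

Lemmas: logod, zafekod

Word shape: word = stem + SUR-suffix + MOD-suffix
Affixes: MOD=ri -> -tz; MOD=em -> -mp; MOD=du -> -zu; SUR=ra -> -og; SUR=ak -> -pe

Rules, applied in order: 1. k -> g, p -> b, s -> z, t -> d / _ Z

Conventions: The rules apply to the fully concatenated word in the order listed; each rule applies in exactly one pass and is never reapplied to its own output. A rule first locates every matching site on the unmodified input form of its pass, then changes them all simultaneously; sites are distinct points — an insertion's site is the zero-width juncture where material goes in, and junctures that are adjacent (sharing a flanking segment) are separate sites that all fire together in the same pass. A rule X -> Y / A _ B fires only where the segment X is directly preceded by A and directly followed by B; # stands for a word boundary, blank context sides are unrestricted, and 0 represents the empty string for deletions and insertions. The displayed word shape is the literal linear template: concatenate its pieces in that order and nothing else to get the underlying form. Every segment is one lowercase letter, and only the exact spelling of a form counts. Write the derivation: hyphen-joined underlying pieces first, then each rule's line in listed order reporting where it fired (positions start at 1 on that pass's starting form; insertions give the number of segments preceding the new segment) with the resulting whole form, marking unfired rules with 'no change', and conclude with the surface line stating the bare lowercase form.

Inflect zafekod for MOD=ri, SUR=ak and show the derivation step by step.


underlying: zafekod-pe-tz
1. k -> g, p -> b, s -> z, t -> d / _ Z: fires at position(s) 10: zafekodpedz
surface: zafekodpedz


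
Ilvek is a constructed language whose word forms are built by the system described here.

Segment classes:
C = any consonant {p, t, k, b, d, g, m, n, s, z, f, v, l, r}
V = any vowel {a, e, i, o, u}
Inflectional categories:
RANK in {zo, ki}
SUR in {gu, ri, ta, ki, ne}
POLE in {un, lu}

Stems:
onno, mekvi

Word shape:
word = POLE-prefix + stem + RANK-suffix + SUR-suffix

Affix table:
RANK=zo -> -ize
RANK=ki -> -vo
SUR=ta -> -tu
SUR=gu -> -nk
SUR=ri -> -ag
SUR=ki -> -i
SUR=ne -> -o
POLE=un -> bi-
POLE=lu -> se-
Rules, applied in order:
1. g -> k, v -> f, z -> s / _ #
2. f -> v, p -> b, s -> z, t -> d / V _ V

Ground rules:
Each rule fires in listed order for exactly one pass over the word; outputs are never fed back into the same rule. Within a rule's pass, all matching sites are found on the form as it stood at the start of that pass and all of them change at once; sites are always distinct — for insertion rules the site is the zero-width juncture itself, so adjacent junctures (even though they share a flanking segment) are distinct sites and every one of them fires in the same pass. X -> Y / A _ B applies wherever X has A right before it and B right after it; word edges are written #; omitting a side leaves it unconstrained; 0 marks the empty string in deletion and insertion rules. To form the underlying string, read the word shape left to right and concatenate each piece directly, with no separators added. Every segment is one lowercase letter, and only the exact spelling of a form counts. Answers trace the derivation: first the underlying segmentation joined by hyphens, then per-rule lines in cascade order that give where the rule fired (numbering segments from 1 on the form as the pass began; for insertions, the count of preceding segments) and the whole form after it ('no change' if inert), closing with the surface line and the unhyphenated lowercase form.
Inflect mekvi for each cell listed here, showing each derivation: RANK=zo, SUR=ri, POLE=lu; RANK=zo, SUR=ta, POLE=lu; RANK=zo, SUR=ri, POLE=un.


cell RANK=zo, SUR=ri, POLE=lu:
underlying: se-mekvi-ize-ag
1. g -> k, v -> f, z -> s / _ #: fires at position(s) 12: semekviizeak
2. f -> v, p -> b, s -> z, t -> d / V _ V: no change
surface: semekviizeak

cell RANK=zo, SUR=ta, POLE=lu:
underlying: se-mekvi-ize-tu
1. g -> k, v -> f, z -> s / _ #: no change
2. f -> v, p -> b, s -> z, t -> d / V _ V: fires at position(s) 11: semekviizedu
surface: semekviizedu

cell RANK=zo, SUR=ri, POLE=un:
underlying: bi-mekvi-ize-ag
1. g -> k, v -> f, z -> s / _ #: fires at position(s) 12: bimekviizeak
2. f -> v, p -> b, s -> z, t -> d / V _ V: no change
surface: bimekviizeak


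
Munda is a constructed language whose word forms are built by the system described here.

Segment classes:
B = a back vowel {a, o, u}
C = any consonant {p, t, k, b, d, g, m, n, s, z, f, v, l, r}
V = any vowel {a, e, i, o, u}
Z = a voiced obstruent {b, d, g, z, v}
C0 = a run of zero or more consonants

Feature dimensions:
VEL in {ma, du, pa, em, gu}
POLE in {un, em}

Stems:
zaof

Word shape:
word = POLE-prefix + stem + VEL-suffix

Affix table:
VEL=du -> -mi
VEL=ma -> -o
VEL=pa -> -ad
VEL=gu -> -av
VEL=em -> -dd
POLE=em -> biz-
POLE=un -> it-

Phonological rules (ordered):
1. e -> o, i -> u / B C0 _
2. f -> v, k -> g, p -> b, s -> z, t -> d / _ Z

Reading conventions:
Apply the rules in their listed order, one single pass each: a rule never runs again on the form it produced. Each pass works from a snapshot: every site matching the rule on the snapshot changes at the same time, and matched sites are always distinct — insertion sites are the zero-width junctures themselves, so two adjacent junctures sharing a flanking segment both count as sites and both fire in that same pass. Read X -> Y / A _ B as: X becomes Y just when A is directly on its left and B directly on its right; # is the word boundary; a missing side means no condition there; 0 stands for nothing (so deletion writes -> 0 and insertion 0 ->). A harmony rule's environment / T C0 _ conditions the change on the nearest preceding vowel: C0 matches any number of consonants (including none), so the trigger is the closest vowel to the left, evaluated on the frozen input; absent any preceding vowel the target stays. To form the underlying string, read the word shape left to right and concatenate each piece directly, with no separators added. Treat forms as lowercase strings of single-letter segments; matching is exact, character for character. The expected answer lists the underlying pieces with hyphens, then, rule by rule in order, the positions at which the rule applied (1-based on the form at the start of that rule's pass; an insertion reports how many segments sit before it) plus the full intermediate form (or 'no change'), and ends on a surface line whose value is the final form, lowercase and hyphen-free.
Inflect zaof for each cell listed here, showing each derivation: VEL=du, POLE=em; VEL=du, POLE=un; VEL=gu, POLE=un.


cell VEL=du, POLE=em:
underlying: biz-zaof-mi
1. e -> o, i -> u / B C0 _: fires at position(s) 9: bizzaofmu
2. f -> v, k -> g, p -> b, s -> z, t -> d / _ Z: no change
surface: bizzaofmu

cell VEL=du, POLE=un:
underlying: it-zaof-mi
1. e -> o, i -> u / B C0 _: fires at position(s) 8: itzaofmu
2. f -> v, k -> g, p -> b, s -> z, t -> d / _ Z: fires at position(s) 2: idzaofmu
surface: idzaofmu

cell VEL=gu, POLE=un:
underlying: it-zaof-av
1. e -> o, i -> u / B C0 _: no change
2. f -> v, k -> g, p -> b, s -> z, t -> d / _ Z: fires at position(s) 2: idzaofav
surface: idzaofav


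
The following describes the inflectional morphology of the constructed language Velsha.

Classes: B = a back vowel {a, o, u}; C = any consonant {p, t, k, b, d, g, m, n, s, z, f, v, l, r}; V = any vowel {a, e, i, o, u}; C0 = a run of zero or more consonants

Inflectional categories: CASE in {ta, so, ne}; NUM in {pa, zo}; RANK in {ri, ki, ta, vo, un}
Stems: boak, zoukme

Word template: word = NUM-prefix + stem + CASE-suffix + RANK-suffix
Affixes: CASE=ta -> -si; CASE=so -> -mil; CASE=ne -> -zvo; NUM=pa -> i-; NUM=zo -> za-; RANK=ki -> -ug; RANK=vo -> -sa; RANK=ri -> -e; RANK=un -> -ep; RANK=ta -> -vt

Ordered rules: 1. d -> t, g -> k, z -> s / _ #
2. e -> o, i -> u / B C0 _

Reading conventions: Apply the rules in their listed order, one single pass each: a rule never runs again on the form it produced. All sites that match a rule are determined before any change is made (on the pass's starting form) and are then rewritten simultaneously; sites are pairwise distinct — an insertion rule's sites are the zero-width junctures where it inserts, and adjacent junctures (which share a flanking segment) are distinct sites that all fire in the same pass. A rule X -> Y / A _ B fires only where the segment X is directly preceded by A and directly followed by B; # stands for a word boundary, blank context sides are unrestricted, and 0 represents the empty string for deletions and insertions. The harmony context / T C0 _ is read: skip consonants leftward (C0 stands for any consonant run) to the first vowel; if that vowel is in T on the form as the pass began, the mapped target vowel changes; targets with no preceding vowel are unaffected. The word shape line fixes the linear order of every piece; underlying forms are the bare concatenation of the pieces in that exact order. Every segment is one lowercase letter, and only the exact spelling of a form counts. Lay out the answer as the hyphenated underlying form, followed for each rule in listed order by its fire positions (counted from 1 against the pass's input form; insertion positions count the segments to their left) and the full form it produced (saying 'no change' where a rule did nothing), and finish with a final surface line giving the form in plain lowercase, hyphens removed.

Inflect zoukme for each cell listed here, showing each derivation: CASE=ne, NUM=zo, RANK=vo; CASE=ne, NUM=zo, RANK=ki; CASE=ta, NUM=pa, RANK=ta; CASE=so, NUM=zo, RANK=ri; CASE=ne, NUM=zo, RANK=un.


cell CASE=ne, NUM=zo, RANK=vo:
underlying: za-zoukme-zvo-sa
1. d -> t, g -> k, z -> s / _ #: no change
2. e -> o, i -> u / B C0 _: fires at position(s) 8: zazoukmozvosa
surface: zazoukmozvosa

cell CASE=ne, NUM=zo, RANK=ki:
underlying: za-zoukme-zvo-ug
1. d -> t, g -> k, z -> s / _ #: fires at position(s) 13: zazoukmezvouk
2. e -> o, i -> u / B C0 _: fires at position(s) 8: zazoukmozvouk
surface: zazoukmozvouk

cell CASE=ta, NUM=pa, RANK=ta:
underlying: i-zoukme-si-vt
1. d -> t, g -> k, z -> s / _ #: no change
2. e -> o, i -> u / B C0 _: fires at position(s) 7: izoukmosivt
surface: izoukmosivt

cell CASE=so, NUM=zo, RANK=ri:
underlying: za-zoukme-mil-e
1. d -> t, g -> k, z -> s / _ #: no change
2. e -> o, i -> u / B C0 _: fires at position(s) 8: zazoukmomile
surface: zazoukmomile

cell CASE=ne, NUM=zo, RANK=un:
underlying: za-zoukme-zvo-ep
1. d -> t, g -> k, z -> s / _ #: no change
2. e -> o, i -> u / B C0 _: fires at position(s) 8, 12: zazoukmozvoop
surface: zazoukmozvoop


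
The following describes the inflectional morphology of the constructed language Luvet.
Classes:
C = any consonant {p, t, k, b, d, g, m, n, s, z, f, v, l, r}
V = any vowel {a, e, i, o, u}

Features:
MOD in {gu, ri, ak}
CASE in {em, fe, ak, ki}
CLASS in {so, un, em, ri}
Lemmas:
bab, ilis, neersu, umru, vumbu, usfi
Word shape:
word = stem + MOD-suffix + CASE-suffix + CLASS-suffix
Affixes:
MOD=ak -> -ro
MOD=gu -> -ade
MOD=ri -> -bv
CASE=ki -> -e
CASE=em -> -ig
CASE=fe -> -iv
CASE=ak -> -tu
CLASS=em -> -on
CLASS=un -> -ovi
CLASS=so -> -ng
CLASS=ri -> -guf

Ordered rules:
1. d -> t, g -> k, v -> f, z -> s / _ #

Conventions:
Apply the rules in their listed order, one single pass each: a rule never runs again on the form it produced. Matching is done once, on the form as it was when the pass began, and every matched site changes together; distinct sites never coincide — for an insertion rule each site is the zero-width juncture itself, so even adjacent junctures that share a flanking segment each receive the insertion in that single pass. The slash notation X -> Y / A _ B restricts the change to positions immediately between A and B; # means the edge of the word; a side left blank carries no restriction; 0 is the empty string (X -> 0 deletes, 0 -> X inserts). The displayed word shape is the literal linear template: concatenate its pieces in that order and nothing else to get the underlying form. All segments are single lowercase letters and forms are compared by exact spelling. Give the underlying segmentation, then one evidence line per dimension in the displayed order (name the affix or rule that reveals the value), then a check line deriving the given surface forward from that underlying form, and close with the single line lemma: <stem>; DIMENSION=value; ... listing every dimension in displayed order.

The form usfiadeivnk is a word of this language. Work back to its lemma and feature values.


underlying: usfi-ade-iv-ng
MOD=gu - signalled by the affix -ade
CASE=fe - signalled by the affix -iv
CLASS=so - signalled by the affix -ng
check: usfiadeivng -> usfiadeivnk
lemma: usfi; MOD=gu; CASE=fe; CLASS=so


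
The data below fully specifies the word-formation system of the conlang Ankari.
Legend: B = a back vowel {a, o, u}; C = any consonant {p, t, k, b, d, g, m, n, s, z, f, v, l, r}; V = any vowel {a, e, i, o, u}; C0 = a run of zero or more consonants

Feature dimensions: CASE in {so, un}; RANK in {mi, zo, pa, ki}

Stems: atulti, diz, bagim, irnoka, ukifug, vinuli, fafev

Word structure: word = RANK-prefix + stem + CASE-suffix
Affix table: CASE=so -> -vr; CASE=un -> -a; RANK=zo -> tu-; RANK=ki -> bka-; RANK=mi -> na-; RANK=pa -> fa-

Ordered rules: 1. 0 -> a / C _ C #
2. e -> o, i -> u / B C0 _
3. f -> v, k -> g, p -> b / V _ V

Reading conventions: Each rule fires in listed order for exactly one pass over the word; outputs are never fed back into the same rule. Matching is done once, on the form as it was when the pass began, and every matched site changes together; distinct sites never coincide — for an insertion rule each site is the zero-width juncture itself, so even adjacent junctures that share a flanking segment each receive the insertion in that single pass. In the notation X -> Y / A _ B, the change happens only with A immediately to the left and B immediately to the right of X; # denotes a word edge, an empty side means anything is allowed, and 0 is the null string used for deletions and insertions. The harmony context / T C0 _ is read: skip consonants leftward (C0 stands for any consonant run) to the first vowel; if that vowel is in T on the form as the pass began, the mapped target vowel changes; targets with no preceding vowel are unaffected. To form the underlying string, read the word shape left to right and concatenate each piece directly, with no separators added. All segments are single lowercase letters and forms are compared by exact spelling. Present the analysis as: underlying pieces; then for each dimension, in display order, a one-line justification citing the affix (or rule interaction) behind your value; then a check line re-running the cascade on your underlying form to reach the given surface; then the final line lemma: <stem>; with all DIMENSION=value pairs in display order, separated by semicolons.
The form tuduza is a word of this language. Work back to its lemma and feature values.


underlying: tu-diz-a
CASE=un - signalled by the affix -a
RANK=zo - signalled by the affix tu-
check: tudiza -> tudiza -> tuduza -> tuduza
lemma: diz; CASE=un; RANK=zo


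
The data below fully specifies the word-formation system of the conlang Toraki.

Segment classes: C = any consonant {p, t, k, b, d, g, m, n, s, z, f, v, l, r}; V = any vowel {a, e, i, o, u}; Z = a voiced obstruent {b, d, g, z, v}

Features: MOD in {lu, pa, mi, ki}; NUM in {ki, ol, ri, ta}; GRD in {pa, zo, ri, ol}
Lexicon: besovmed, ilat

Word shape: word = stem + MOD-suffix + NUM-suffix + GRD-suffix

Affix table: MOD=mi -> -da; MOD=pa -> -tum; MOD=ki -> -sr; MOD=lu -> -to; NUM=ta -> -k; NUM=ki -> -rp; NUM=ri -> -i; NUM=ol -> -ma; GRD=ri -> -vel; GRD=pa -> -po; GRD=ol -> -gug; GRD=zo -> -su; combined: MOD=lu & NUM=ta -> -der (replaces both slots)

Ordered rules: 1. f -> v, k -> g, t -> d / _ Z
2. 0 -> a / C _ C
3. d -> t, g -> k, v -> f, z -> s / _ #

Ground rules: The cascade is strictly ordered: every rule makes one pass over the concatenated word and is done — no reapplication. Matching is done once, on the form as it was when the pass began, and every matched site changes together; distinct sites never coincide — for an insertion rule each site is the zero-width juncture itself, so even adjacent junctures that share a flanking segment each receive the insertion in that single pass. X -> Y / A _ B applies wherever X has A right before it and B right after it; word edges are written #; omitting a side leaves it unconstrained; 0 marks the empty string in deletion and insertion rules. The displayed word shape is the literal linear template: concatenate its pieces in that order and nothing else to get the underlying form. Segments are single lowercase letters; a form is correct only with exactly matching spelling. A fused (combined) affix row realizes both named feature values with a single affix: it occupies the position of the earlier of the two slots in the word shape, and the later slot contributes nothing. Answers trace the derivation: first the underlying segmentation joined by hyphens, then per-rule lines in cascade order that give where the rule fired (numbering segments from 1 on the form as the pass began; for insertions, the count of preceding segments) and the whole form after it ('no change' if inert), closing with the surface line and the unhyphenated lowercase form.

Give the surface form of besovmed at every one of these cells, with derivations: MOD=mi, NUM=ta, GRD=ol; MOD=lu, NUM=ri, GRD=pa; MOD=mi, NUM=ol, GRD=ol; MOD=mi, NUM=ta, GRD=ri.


cell MOD=mi, NUM=ta, GRD=ol:
underlying: besovmed-da-k-gug
1. f -> v, k -> g, t -> d / _ Z: fires at position(s) 11: besovmeddaggug
2. 0 -> a / C _ C: inserts after position(s) 5, 8, 11: besovamedadagagug
3. d -> t, g -> k, v -> f, z -> s / _ #: fires at position(s) 17: besovamedadagaguk
surface: besovamedadagaguk

cell MOD=lu, NUM=ri, GRD=pa:
underlying: besovmed-to-i-po
1. f -> v, k -> g, t -> d / _ Z: no change
2. 0 -> a / C _ C: inserts after position(s) 5, 8: besovamedatoipo
3. d -> t, g -> k, v -> f, z -> s / _ #: no change
surface: besovamedatoipo

cell MOD=mi, NUM=ol, GRD=ol:
underlying: besovmed-da-ma-gug
1. f -> v, k -> g, t -> d / _ Z: no change
2. 0 -> a / C _ C: inserts after position(s) 5, 8: besovamedadamagug
3. d -> t, g -> k, v -> f, z -> s / _ #: fires at position(s) 17: besovamedadamaguk
surface: besovamedadamaguk

cell MOD=mi, NUM=ta, GRD=ri:
underlying: besovmed-da-k-vel
1. f -> v, k -> g, t -> d / _ Z: fires at position(s) 11: besovmeddagvel
2. 0 -> a / C _ C: inserts after position(s) 5, 8, 11: besovamedadagavel
3. d -> t, g -> k, v -> f, z -> s / _ #: no change
surface: besovamedadagavel


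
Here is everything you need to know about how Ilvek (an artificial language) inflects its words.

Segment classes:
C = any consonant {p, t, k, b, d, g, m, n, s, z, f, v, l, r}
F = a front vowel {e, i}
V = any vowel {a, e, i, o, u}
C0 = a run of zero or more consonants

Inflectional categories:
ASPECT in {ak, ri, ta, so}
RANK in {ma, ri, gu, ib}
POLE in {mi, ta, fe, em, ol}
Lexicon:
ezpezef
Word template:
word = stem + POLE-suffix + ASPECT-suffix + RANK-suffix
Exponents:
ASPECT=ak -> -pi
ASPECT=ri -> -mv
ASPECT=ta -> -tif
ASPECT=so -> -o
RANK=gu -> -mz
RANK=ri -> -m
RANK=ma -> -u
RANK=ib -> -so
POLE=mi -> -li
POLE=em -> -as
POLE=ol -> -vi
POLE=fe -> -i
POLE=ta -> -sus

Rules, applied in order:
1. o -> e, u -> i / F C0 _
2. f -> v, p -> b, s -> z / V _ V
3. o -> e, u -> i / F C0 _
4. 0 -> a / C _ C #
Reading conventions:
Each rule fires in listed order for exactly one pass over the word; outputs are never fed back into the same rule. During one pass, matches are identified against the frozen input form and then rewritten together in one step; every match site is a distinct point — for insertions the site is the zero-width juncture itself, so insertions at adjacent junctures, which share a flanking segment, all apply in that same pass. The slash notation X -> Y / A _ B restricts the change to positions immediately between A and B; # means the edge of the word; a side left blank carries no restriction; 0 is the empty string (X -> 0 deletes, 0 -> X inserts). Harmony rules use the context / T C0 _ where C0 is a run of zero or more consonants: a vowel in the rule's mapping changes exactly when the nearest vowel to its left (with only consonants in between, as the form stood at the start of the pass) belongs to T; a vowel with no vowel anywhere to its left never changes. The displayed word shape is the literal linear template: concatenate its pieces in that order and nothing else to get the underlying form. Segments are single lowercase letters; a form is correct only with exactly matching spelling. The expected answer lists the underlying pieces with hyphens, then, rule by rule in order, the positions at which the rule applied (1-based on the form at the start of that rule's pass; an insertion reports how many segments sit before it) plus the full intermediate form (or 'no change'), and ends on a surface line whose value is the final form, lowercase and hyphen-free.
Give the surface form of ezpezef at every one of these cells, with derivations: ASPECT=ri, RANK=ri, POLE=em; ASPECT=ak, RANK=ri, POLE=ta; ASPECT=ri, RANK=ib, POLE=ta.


cell ASPECT=ri, RANK=ri, POLE=em:
underlying: ezpezef-as-mv-m
1. o -> e, u -> i / F C0 _: no change
2. f -> v, p -> b, s -> z / V _ V: fires at position(s) 7: ezpezevasmvm
3. o -> e, u -> i / F C0 _: no change
4. 0 -> a / C _ C #: inserts after position(s) 11: ezpezevasmvam
surface: ezpezevasmvam

cell ASPECT=ak, RANK=ri, POLE=ta:
underlying: ezpezef-sus-pi-m
1. o -> e, u -> i / F C0 _: fires at position(s) 9: ezpezefsispim
2. f -> v, p -> b, s -> z / V _ V: no change
3. o -> e, u -> i / F C0 _: no change
4. 0 -> a / C _ C #: no change
surface: ezpezefsispim

cell ASPECT=ri, RANK=ib, POLE=ta:
underlying: ezpezef-sus-mv-so
1. o -> e, u -> i / F C0 _: fires at position(s) 9: ezpezefsismvso
2. f -> v, p -> b, s -> z / V _ V: no change
3. o -> e, u -> i / F C0 _: fires at position(s) 14: ezpezefsismvse
4. 0 -> a / C _ C #: no change
surface: ezpezefsismvse


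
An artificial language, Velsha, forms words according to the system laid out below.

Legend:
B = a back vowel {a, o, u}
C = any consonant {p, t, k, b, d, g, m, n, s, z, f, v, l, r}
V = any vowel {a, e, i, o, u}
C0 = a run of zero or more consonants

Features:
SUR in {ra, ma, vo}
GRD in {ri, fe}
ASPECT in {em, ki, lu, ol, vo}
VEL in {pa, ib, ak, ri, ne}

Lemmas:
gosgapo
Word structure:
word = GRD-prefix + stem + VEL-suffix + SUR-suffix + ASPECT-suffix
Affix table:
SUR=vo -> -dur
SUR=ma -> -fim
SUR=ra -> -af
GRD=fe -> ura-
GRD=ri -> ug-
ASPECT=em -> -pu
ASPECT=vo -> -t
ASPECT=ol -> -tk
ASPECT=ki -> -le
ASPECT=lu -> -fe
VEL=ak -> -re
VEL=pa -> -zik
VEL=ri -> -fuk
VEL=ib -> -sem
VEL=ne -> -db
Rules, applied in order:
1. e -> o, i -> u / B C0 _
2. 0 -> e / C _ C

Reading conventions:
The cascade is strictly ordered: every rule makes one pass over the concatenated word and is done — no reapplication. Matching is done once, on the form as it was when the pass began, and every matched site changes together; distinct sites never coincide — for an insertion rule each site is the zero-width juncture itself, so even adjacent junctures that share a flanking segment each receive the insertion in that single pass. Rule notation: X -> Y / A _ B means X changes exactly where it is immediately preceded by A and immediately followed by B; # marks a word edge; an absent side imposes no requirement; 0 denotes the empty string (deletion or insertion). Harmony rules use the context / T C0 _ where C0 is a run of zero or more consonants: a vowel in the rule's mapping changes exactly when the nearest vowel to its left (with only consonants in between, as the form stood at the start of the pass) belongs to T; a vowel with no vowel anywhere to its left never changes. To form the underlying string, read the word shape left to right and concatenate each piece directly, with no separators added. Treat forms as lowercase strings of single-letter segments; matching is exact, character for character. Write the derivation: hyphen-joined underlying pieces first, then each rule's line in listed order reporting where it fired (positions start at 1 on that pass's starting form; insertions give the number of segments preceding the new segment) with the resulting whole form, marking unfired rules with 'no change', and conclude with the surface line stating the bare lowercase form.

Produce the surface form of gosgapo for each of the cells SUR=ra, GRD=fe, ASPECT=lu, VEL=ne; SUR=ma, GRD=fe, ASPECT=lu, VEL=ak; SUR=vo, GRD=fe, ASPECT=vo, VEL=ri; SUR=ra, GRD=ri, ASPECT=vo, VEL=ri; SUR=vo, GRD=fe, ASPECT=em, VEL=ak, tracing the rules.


cell SUR=ra, GRD=fe, ASPECT=lu, VEL=ne:
underlying: ura-gosgapo-db-af-fe
1. e -> o, i -> u / B C0 _: fires at position(s) 16: uragosgapodbaffo
2. 0 -> e / C _ C: inserts after position(s) 6, 11, 14: uragosegapodebafefo
surface: uragosegapodebafefo

cell SUR=ma, GRD=fe, ASPECT=lu, VEL=ak:
underlying: ura-gosgapo-re-fim-fe
1. e -> o, i -> u / B C0 _: fires at position(s) 12: uragosgaporofimfe
2. 0 -> e / C _ C: inserts after position(s) 6, 15: uragosegaporofimefe
surface: uragosegaporofimefe

cell SUR=vo, GRD=fe, ASPECT=vo, VEL=ri:
underlying: ura-gosgapo-fuk-dur-t
1. e -> o, i -> u / B C0 _: no change
2. 0 -> e / C _ C: inserts after position(s) 6, 13, 16: uragosegapofukeduret
surface: uragosegapofukeduret

cell SUR=ra, GRD=ri, ASPECT=vo, VEL=ri:
underlying: ug-gosgapo-fuk-af-t
1. e -> o, i -> u / B C0 _: no change
2. 0 -> e / C _ C: inserts after position(s) 2, 5, 14: ugegosegapofukafet
surface: ugegosegapofukafet

cell SUR=vo, GRD=fe, ASPECT=em, VEL=ak:
underlying: ura-gosgapo-re-dur-pu
1. e -> o, i -> u / B C0 _: fires at position(s) 12: uragosgaporodurpu
2. 0 -> e / C _ C: inserts after position(s) 6, 15: uragosegaporodurepu
surface: uragosegaporodurepu
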